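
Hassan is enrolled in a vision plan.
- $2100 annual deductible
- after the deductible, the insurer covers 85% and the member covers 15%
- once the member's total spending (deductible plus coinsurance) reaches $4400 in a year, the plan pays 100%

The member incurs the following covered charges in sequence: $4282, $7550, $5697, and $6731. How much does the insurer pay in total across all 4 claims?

$19860

Claim 1 — $4282: $2100 finishes the deductible; $2182 goes to coinsurance; member's 15% is $327.30. Member owes $2427.30 (running OOP $2427.30). Insurer: $4282 − $2427.30 = $1854.70.
Claim 2 — $7550: deductible met; 15% of $7550 = $1132.50. Member pays $1132.50; OOP now $3559.80. Insurer: $7550 − $1132.50 = $6417.50.
Claim 3 — $5697: deductible already satisfied, so member's share is 15% × $5697 = $854.55. That would push OOP to $4414.35, over the $4400 cap, so member pays $4400 − $3559.80 = $840.20. Insurer: $5697 − $840.20 = $4856.80.
Claim 4 — $6731: deductible met; 15% of $6731 = $1009.65. Adding that to $4400 gives $5409.65, past the $4400 cap; member pays only $4400 − $4400 = $0. Insurer: $6731 − $0 = $6731.
Insurer total: $1854.70 + $6417.50 + $4856.80 + $6731 = $19860.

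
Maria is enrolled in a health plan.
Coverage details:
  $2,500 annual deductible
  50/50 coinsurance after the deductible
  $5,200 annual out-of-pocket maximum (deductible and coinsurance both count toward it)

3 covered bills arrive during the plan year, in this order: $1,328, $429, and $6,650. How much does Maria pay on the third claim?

#1 ($1,328): fully absorbed by the deductible. Patient owes $1,328 (running OOP $1,328).
#2 ($429): all of it applies to the deductible. Cost to patient: $429. OOP to date $1,757.
#3 ($6,650): deductible takes $743, $5,907 remains; patient's 50% is $2,953.50. Together that's $743 + $2,953.50 = $3,696.50. OOP would hit $5,453.50 > $5,200, so the cap limits the patient to $5,200 − $1,757 = $3,443.

$3,443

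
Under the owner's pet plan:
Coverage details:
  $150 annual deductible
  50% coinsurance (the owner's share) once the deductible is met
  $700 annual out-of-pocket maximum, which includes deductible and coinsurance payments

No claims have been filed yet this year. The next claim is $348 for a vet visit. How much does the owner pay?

$249

The full $150 deductible is still open; $150 of this bill applies to it.
That leaves $348 − $150 = $198 for coinsurance.
Coinsurance: $198 × 50% = $99.
Owner responsibility before any cap: $150 + $99 = $249.
Cumulative spending $0 + $249 = $249 stays under the $700 maximum.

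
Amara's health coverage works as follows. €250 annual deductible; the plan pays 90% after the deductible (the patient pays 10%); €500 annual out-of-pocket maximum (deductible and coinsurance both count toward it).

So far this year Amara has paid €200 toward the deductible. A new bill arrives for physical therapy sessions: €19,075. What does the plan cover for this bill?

€18,775

€200 of the €250 deductible is already met, leaving €50.
That leaves €19,075 − €50 = €19,025 for coinsurance.
10% of €19,025 = €1,902.50 falls to the patient.
Patient responsibility before any cap: €50 + €1,902.50 = €1,952.50.
Adding €1,952.50 to the €200 already spent would give €2,152.50, which exceeds the €500 cap; the patient pays just €500 − €200 = €300.
Insurer pays the balance: €19,075 − €300 = €18,775.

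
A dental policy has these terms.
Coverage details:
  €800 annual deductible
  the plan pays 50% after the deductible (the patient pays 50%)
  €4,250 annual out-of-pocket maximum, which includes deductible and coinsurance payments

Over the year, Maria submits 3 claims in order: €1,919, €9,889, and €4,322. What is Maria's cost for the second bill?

Claim 1 — €1,919: deductible takes €800, €1,119 remains; 50% of €1,119 = €559.50. Cost to patient: €1,359.50. OOP to date €1,359.50.
Claim 2 — €9,889: deductible already satisfied, so patient's share is 50% × €9,889 = €4,944.50. Adding that to €1,359.50 gives €6,304, past the €4,250 cap; patient pays only €4,250 − €1,359.50 = €2,890.50.

€2,890.50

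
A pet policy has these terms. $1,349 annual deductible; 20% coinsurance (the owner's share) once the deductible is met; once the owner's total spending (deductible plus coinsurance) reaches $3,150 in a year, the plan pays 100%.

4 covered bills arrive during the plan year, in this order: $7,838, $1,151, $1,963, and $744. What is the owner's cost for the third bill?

$273

Bill 1, $7,838: deductible takes $1,349, $6,489 remains; 20% of $6,489 = $1,297.80. Cost to owner: $2,646.80. OOP to date $2,646.80.
Bill 2, $1,151: deductible met; 20% of $1,151 = $230.20. Owner owes $230.20 (running OOP $2,877).
Bill 3, $1,963: deductible met; 20% of $1,963 = $392.60. That would push OOP to $3,269.60, over the $3,150 cap, so owner pays $3,150 − $2,877 = $273.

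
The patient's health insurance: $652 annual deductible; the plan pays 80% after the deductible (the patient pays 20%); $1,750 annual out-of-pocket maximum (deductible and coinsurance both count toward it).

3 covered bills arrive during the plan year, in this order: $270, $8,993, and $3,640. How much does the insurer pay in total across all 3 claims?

Claim 1 ($270): entire amount goes to the deductible. Patient pays $270; OOP now $270. Plan pays $270 − $270 = $0.
Claim 2 ($8,993): $382 finishes the deductible; $8,611 goes to coinsurance; coinsurance $8,611 × 20% = $1,722.20. Claim cost before the cap: $382 + $1,722.20 = $2,104.20. OOP would hit $2,374.20 > $1,750, so the cap limits the patient to $1,750 − $270 = $1,480. Plan pays $8,993 − $1,480 = $7,513.
Claim 3 ($3,640): 20% coinsurance on $3,640 = $728. OOP would hit $2,478 > $1,750, so the cap limits the patient to $1,750 − $1,750 = $0. Insurer: $3,640 − $0 = $3,640.
Insurer total = bills − patient's total = $12,903 − $1,750 = $11,153.

$11,153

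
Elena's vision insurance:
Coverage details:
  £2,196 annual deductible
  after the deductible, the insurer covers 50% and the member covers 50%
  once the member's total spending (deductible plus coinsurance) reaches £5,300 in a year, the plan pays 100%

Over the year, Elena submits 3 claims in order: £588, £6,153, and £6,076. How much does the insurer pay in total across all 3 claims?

£7,517

Claim 1 — £588: all of it applies to the deductible. Member pays £588; OOP now £588. Insurer: £588 − £588 = £0.
Claim 2 — £6,153: deductible takes £1,608, £4,545 remains; coinsurance £4,545 × 50% = £2,272.50. Member pays £3,880.50; OOP now £4,468.50. Plan pays £6,153 − £3,880.50 = £2,272.50.
Claim 3 — £6,076: 50% coinsurance on £6,076 = £3,038. Adding that to £4,468.50 gives £7,506.50, past the £5,300 cap; member pays only £5,300 − £4,468.50 = £831.50. Insurer: £6,076 − £831.50 = £5,244.50.
Insurer total: £0 + £2,272.50 + £5,244.50 = £7,517.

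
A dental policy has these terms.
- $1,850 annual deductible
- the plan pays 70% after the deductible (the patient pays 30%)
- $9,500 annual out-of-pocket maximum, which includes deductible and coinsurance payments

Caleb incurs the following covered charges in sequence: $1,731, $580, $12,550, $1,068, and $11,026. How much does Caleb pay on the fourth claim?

$320.40

Claim 1 ($1,731): all of it applies to the deductible. Cost to patient: $1,731. OOP to date $1,731.
Claim 2 ($580): $119 to deductible, leaving $461; coinsurance $461 × 30% = $138.30. Cost to patient: $257.30. OOP to date $1,988.30.
Claim 3 ($12,550): deductible already satisfied, so patient's share is 30% × $12,550 = $3,765. Patient owes $3,765 (running OOP $5,753.30).
Claim 4 ($1,068): deductible already satisfied, so patient's share is 30% × $1,068 = $320.40. Patient owes $320.40 (running OOP $6,073.70).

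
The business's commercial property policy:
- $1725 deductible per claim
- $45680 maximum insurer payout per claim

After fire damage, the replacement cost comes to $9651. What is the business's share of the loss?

$1725

Less the $1725 deductible: $9651 − $1725 = $7926.
That's under the $45680 cap, so the insurer reimburses the full $7926.
Out of pocket: $9651 − $7926 = $1725.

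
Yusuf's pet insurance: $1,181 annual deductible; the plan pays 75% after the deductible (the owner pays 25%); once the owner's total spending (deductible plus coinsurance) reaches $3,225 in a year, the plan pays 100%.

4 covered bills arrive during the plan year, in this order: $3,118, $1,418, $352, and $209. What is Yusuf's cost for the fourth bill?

#1 ($3,118): deductible takes $1,181, $1,937 remains; coinsurance $1,937 × 25% = $484.25. Owner pays $1,665.25; OOP now $1,665.25.
#2 ($1,418): 25% coinsurance on $1,418 = $354.50. Owner pays $354.50; OOP now $2,019.75.
#3 ($352): deductible met; 25% of $352 = $88. Owner pays $88; OOP now $2,107.75.
#4 ($209): deductible met; 25% of $209 = $52.25. Cost to owner: $52.25. OOP to date $2,160.

$52.25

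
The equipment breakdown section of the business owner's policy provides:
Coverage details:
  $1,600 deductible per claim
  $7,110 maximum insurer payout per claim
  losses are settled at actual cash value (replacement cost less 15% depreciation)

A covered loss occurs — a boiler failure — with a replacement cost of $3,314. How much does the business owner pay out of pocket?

At 15% depreciation, ACV = $3,314 − $497.10 = $2,816.90.
Subtract the deductible: $2,816.90 − $1,600 = $1,216.90.
$1,216.90 is within the $7,110 limit, so the insurer pays $1,216.90.
Out of pocket: $3,314 − $1,216.90 = $2,097.10.

$2,097.10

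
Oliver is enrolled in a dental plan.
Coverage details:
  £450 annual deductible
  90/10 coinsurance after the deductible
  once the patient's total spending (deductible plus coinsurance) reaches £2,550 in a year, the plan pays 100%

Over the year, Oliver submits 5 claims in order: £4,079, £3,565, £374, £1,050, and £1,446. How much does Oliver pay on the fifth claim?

£144.60

#1 (£4,079): £450 to deductible, leaving £3,629; patient's 10% is £362.90. Patient pays £812.90; OOP now £812.90.
#2 (£3,565): deductible already satisfied, so patient's share is 10% × £3,565 = £356.50. Patient pays £356.50; OOP now £1,169.40.
#3 (£374): deductible met; 10% of £374 = £37.40. Cost to patient: £37.40. OOP to date £1,206.80.
#4 (£1,050): 10% coinsurance on £1,050 = £105. Patient owes £105 (running OOP £1,311.80).
#5 (£1,446): deductible met; 10% of £1,446 = £144.60. Cost to patient: £144.60. OOP to date £1,456.40.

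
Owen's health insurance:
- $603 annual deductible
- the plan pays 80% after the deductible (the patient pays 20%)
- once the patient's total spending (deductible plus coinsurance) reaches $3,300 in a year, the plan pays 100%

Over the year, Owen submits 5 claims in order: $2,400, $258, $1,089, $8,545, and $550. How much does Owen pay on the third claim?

$217.80

Claim 1 ($2,400): deductible takes $603, $1,797 remains; 20% of $1,797 = $359.40. Patient pays $962.40; OOP now $962.40.
Claim 2 ($258): deductible already satisfied, so patient's share is 20% × $258 = $51.60. Cost to patient: $51.60. OOP to date $1,014.
Claim 3 ($1,089): deductible already satisfied, so patient's share is 20% × $1,089 = $217.80. Patient owes $217.80 (running OOP $1,231.80).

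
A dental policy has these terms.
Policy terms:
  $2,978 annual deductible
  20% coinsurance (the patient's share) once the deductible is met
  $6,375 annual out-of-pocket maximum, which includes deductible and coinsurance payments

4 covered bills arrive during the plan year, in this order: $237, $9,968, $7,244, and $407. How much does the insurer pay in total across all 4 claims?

$11,902.40

#1 ($237): entire amount goes to the deductible. Cost to patient: $237. OOP to date $237. Plan pays $237 − $237 = $0.
#2 ($9,968): $2,741 finishes the deductible; $7,227 goes to coinsurance; coinsurance $7,227 × 20% = $1,445.40. Patient owes $4,186.40 (running OOP $4,423.40). Plan pays $9,968 − $4,186.40 = $5,781.60.
#3 ($7,244): deductible met; 20% of $7,244 = $1,448.80. Cost to patient: $1,448.80. OOP to date $5,872.20. Plan pays $7,244 − $1,448.80 = $5,795.20.
#4 ($407): deductible met; 20% of $407 = $81.40. Cost to patient: $81.40. OOP to date $5,953.60. Insurer: $407 − $81.40 = $325.60.
Insurer total = bills − patient's total = $17,856 − $5,953.60 = $11,902.40.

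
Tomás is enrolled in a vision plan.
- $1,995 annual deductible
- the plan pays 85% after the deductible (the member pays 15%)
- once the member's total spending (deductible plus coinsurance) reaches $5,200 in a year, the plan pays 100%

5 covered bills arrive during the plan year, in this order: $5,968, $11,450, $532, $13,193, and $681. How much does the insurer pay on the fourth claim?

#1 ($5,968): $1,995 to deductible, leaving $3,973; coinsurance $3,973 × 15% = $595.95. Cost to member: $2,590.95. OOP to date $2,590.95. Insurer: $5,968 − $2,590.95 = $3,377.05.
#2 ($11,450): deductible already satisfied, so member's share is 15% × $11,450 = $1,717.50. Member owes $1,717.50 (running OOP $4,308.45). Plan pays $11,450 − $1,717.50 = $9,732.50.
#3 ($532): deductible already satisfied, so member's share is 15% × $532 = $79.80. Cost to member: $79.80. OOP to date $4,388.25. Insurer: $532 − $79.80 = $452.20.
#4 ($13,193): 15% coinsurance on $13,193 = $1,978.95. That would push OOP to $6,367.20, over the $5,200 cap, so member pays $5,200 − $4,388.25 = $811.75. Insurer: $13,193 − $811.75 = $12,381.25.

$12,381.25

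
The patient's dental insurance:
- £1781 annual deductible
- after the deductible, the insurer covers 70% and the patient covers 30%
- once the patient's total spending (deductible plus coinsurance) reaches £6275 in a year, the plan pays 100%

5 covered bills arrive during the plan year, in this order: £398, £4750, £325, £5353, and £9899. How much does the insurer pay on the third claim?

£227.50

Bill 1, £398: all of it applies to the deductible. Patient owes £398 (running OOP £398). Insurer: £398 − £398 = £0.
Bill 2, £4750: deductible takes £1383, £3367 remains; patient's 30% is £1010.10. Cost to patient: £2393.10. OOP to date £2791.10. Insurer: £4750 − £2393.10 = £2356.90.
Bill 3, £325: 30% coinsurance on £325 = £97.50. Patient owes £97.50 (running OOP £2888.60). Plan pays £325 − £97.50 = £227.50.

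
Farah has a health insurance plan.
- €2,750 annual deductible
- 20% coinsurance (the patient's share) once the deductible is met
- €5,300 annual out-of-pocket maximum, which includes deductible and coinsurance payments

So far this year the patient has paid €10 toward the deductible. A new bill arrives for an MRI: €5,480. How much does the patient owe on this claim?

€3,288

Remaining deductible: €2,750 − €10 = €2,740.
After the €2,740 deductible portion, €5,480 − €2,740 = €2,740 is subject to coinsurance.
Coinsurance: €2,740 × 20% = €548.
Patient responsibility before any cap: €2,740 + €548 = €3,288.
Cumulative spending €10 + €3,288 = €3,298 stays under the €5,300 maximum.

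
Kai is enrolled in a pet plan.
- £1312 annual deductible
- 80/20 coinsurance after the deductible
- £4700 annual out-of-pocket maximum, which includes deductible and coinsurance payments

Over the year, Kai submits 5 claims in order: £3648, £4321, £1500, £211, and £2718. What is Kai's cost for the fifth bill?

£543.60

Claim 1 (£3648): £1312 to deductible, leaving £2336; 20% of £2336 = £467.20. Cost to owner: £1779.20. OOP to date £1779.20.
Claim 2 (£4321): 20% coinsurance on £4321 = £864.20. Cost to owner: £864.20. OOP to date £2643.40.
Claim 3 (£1500): deductible met; 20% of £1500 = £300. Owner owes £300 (running OOP £2943.40).
Claim 4 (£211): deductible met; 20% of £211 = £42.20. Cost to owner: £42.20. OOP to date £2985.60.
Claim 5 (£2718): 20% coinsurance on £2718 = £543.60. Cost to owner: £543.60. OOP to date £3529.20.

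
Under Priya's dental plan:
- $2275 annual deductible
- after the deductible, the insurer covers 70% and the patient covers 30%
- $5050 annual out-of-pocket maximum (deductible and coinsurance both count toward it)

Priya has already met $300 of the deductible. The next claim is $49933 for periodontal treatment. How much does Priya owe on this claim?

Remaining deductible: $2275 − $300 = $1975.
That leaves $49933 − $1975 = $47958 for coinsurance.
Coinsurance: $47958 × 30% = $14387.40.
So the patient owes $1975 + $14387.40 = $16362.40 before any cap.
That would bring total out-of-pocket to $16662.40, past the $5050 cap. The patient is capped at $5050 − $300 = $4750 on this claim.

$4750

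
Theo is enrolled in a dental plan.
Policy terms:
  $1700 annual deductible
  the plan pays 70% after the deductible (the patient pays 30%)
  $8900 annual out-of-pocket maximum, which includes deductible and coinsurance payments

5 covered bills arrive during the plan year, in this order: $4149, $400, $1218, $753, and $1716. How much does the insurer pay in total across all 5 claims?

$4575.20

Claim 1 ($4149): $1700 finishes the deductible; $2449 goes to coinsurance; coinsurance $2449 × 30% = $734.70. Patient pays $2434.70; OOP now $2434.70. Plan pays $4149 − $2434.70 = $1714.30.
Claim 2 ($400): deductible already satisfied, so patient's share is 30% × $400 = $120. Patient pays $120; OOP now $2554.70. Plan pays $400 − $120 = $280.
Claim 3 ($1218): 30% coinsurance on $1218 = $365.40. Patient pays $365.40; OOP now $2920.10. Insurer: $1218 − $365.40 = $852.60.
Claim 4 ($753): deductible met; 30% of $753 = $225.90. Cost to patient: $225.90. OOP to date $3146. Insurer: $753 − $225.90 = $527.10.
Claim 5 ($1716): deductible already satisfied, so patient's share is 30% × $1716 = $514.80. Patient owes $514.80 (running OOP $3660.80). Plan pays $1716 − $514.80 = $1201.20.
Insurer total = bills − patient's total = $8236 − $3660.80 = $4575.20.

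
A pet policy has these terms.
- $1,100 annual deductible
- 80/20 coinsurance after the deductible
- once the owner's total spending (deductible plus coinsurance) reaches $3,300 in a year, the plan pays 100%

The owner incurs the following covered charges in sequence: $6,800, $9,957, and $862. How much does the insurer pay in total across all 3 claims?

$14,319

#1 ($6,800): deductible takes $1,100, $5,700 remains; owner's 20% is $1,140. Cost to owner: $2,240. OOP to date $2,240. Plan pays $6,800 − $2,240 = $4,560.
#2 ($9,957): 20% coinsurance on $9,957 = $1,991.40. Adding that to $2,240 gives $4,231.40, past the $3,300 cap; owner pays only $3,300 − $2,240 = $1,060. Insurer: $9,957 − $1,060 = $8,897.
#3 ($862): deductible already satisfied, so owner's share is 20% × $862 = $172.40. Adding that to $3,300 gives $3,472.40, past the $3,300 cap; owner pays only $3,300 − $3,300 = $0. Insurer: $862 − $0 = $862.
Insurer total = bills − owner's total = $17,619 − $3,300 = $14,319.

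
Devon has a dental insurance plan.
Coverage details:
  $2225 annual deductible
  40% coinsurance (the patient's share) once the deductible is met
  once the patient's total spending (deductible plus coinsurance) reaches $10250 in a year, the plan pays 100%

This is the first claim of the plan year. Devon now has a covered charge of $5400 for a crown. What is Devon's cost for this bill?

Nothing has been paid toward the $2225 deductible, so the first $2225 of this charge is applied there.
That leaves $5400 − $2225 = $3175 for coinsurance.
Coinsurance: $3175 × 40% = $1270.
So the patient owes $2225 + $1270 = $3495 before any cap.
Year-to-date out-of-pocket becomes $0 + $3495 = $3495, still under the $10250 maximum, so no cap applies.

$3495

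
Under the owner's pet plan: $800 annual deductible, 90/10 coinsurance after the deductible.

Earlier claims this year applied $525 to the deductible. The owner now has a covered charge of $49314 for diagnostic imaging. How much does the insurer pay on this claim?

Deductible still to meet: $800 − $525 = $275.
The remaining $49039 (= $49314 − $275) moves to coinsurance.
10% of $49039 = $4903.90 falls to the owner.
So the owner owes $275 + $4903.90 = $5178.90.
Insurer pays the balance: $49314 − $5178.90 = $44135.10.

$44135.10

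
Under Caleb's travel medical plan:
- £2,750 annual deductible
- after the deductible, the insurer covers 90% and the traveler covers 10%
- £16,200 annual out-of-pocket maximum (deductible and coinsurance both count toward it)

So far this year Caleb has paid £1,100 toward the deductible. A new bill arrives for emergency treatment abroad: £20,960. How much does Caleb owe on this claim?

£3,581

Remaining deductible: £2,750 − £1,100 = £1,650.
After the £1,650 deductible portion, £20,960 − £1,650 = £19,310 is subject to coinsurance.
10% of £19,310 = £1,931 falls to the traveler.
That puts the traveler's cost at £1,650 + £1,931 = £3,581 before any cap.
Cumulative spending £1,100 + £3,581 = £4,681 stays under the £16,200 maximum.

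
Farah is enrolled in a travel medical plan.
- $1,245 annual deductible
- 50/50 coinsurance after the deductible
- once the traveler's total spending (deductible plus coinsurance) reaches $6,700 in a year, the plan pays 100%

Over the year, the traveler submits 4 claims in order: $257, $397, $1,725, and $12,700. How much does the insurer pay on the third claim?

$567

Bill 1, $257: all of it applies to the deductible. Traveler owes $257 (running OOP $257). Insurer: $257 − $257 = $0.
Bill 2, $397: all of it applies to the deductible. Traveler owes $397 (running OOP $654). Insurer: $397 − $397 = $0.
Bill 3, $1,725: $591 finishes the deductible; $1,134 goes to coinsurance; 50% of $1,134 = $567. Traveler owes $1,158 (running OOP $1,812). Insurer: $1,725 − $1,158 = $567.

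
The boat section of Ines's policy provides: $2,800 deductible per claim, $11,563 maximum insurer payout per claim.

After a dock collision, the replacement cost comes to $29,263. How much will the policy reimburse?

$11,563

After the deductible, $29,263 − $2,800 = $26,463 remains.
The $11,563 per-incident cap binds; insurer pays $11,563.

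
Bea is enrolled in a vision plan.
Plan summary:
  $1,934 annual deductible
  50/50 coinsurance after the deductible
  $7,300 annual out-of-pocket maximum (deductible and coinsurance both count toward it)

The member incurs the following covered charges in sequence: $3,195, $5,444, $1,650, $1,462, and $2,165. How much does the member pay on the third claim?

#1 ($3,195): deductible takes $1,934, $1,261 remains; member's 50% is $630.50. Member pays $2,564.50; OOP now $2,564.50.
#2 ($5,444): deductible already satisfied, so member's share is 50% × $5,444 = $2,722. Member owes $2,722 (running OOP $5,286.50).
#3 ($1,650): deductible met; 50% of $1,650 = $825. Member owes $825 (running OOP $6,111.50).

$825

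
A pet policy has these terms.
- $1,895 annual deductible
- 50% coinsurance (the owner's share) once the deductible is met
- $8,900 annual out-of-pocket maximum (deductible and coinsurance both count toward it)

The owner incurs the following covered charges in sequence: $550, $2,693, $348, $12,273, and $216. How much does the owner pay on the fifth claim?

Claim 1 — $550: fully absorbed by the deductible. Cost to owner: $550. OOP to date $550.
Claim 2 — $2,693: $1,345 to deductible, leaving $1,348; coinsurance $1,348 × 50% = $674. Cost to owner: $2,019. OOP to date $2,569.
Claim 3 — $348: deductible met; 50% of $348 = $174. Owner pays $174; OOP now $2,743.
Claim 4 — $12,273: deductible met; 50% of $12,273 = $6,136.50. Owner pays $6,136.50; OOP now $8,879.50.
Claim 5 — $216: deductible met; 50% of $216 = $108. Adding that to $8,879.50 gives $8,987.50, past the $8,900 cap; owner pays only $8,900 − $8,879.50 = $20.50.

$20.50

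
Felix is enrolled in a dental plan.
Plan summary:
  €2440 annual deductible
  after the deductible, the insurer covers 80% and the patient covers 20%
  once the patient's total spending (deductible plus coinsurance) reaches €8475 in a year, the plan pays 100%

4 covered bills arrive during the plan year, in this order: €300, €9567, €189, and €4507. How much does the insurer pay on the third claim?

€151.20

Bill 1, €300: fully absorbed by the deductible. Patient owes €300 (running OOP €300). Plan pays €300 − €300 = €0.
Bill 2, €9567: €2140 to deductible, leaving €7427; patient's 20% is €1485.40. Cost to patient: €3625.40. OOP to date €3925.40. Plan pays €9567 − €3625.40 = €5941.60.
Bill 3, €189: 20% coinsurance on €189 = €37.80. Patient owes €37.80 (running OOP €3963.20). Insurer: €189 − €37.80 = €151.20.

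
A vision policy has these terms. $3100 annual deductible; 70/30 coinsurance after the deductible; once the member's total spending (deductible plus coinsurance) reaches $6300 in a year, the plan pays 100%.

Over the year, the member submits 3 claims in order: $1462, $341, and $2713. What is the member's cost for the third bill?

$1721.80

Claim 1 ($1462): fully absorbed by the deductible. Member pays $1462; OOP now $1462.
Claim 2 ($341): entire amount goes to the deductible. Cost to member: $341. OOP to date $1803.
Claim 3 ($2713): deductible takes $1297, $1416 remains; coinsurance $1416 × 30% = $424.80. Cost to member: $1721.80. OOP to date $3524.80.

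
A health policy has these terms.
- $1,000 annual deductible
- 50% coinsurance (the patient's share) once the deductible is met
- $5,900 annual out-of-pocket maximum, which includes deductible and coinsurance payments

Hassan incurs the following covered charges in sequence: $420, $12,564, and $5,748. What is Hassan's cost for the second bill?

$5,480

Bill 1, $420: all of it applies to the deductible. Cost to patient: $420. OOP to date $420.
Bill 2, $12,564: $580 finishes the deductible; $11,984 goes to coinsurance; coinsurance $11,984 × 50% = $5,992. Deductible plus coinsurance: $580 + $5,992 = $6,572. OOP would hit $6,992 > $5,900, so the cap limits the patient to $5,900 − $420 = $5,480.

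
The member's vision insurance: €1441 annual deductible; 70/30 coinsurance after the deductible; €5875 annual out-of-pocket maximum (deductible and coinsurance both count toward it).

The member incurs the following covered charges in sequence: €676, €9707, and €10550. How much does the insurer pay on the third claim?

€8798.60

Bill 1, €676: entire amount goes to the deductible. Cost to member: €676. OOP to date €676. Plan pays €676 − €676 = €0.
Bill 2, €9707: deductible takes €765, €8942 remains; coinsurance €8942 × 30% = €2682.60. Cost to member: €3447.60. OOP to date €4123.60. Insurer: €9707 − €3447.60 = €6259.40.
Bill 3, €10550: deductible met; 30% of €10550 = €3165. Adding that to €4123.60 gives €7288.60, past the €5875 cap; member pays only €5875 − €4123.60 = €1751.40. Plan pays €10550 − €1751.40 = €8798.60.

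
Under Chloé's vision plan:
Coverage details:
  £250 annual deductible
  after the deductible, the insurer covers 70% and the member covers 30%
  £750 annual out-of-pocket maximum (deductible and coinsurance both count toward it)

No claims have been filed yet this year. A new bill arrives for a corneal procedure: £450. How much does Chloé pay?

£310

The full £250 deductible is still open; £250 of this bill applies to it.
After the £250 deductible portion, £450 − £250 = £200 is subject to coinsurance.
30% of £200 = £60 falls to the member.
So the member owes £250 + £60 = £310 before any cap.
Cumulative spending £0 + £310 = £310 stays under the £750 maximum.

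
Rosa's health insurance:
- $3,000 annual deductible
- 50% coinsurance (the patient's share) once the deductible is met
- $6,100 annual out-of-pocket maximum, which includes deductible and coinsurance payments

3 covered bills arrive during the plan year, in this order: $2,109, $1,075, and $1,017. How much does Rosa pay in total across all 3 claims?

Claim 1 ($2,109): fully absorbed by the deductible. Cost to patient: $2,109. OOP to date $2,109.
Claim 2 ($1,075): $891 to deductible, leaving $184; patient's 50% is $92. Cost to patient: $983. OOP to date $3,092.
Claim 3 ($1,017): deductible met; 50% of $1,017 = $508.50. Patient owes $508.50 (running OOP $3,600.50).
Summing the patient's payments: $2,109 + $983 + $508.50 = $3,600.50.

$3,600.50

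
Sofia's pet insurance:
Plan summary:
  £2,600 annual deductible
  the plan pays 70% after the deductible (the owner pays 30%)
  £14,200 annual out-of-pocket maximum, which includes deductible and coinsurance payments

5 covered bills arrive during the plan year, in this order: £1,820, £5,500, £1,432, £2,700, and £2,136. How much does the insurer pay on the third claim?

£1,002.40

Claim 1 — £1,820: all of it applies to the deductible. Owner owes £1,820 (running OOP £1,820). Plan pays £1,820 − £1,820 = £0.
Claim 2 — £5,500: deductible takes £780, £4,720 remains; owner's 30% is £1,416. Owner pays £2,196; OOP now £4,016. Plan pays £5,500 − £2,196 = £3,304.
Claim 3 — £1,432: deductible already satisfied, so owner's share is 30% × £1,432 = £429.60. Owner owes £429.60 (running OOP £4,445.60). Plan pays £1,432 − £429.60 = £1,002.40.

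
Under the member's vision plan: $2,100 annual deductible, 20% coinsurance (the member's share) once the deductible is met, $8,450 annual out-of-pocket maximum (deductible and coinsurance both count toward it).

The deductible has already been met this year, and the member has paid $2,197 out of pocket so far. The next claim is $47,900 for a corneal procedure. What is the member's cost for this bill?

With the deductible met, the entire $47,900 is subject to coinsurance.
Member's 20% share of $47,900 is $9,580.
Adding $9,580 to the $2,197 already spent would give $11,777, which exceeds the $8,450 cap; the member pays just $8,450 − $2,197 = $6,253.

$6,253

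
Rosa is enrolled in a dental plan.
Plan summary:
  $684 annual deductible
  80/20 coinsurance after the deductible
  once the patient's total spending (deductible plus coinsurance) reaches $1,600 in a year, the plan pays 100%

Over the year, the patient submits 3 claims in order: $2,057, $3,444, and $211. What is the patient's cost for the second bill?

Bill 1, $2,057: $684 finishes the deductible; $1,373 goes to coinsurance; patient's 20% is $274.60. Cost to patient: $958.60. OOP to date $958.60.
Bill 2, $3,444: deductible already satisfied, so patient's share is 20% × $3,444 = $688.80. Adding that to $958.60 gives $1,647.40, past the $1,600 cap; patient pays only $1,600 − $958.60 = $641.40.

$641.40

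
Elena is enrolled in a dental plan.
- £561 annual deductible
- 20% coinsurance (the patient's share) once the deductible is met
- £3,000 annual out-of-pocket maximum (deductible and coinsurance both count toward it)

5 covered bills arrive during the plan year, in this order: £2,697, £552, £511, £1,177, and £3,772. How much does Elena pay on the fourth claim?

Bill 1, £2,697: deductible takes £561, £2,136 remains; patient's 20% is £427.20. Patient owes £988.20 (running OOP £988.20).
Bill 2, £552: deductible already satisfied, so patient's share is 20% × £552 = £110.40. Cost to patient: £110.40. OOP to date £1,098.60.
Bill 3, £511: deductible met; 20% of £511 = £102.20. Cost to patient: £102.20. OOP to date £1,200.80.
Bill 4, £1,177: deductible already satisfied, so patient's share is 20% × £1,177 = £235.40. Patient owes £235.40 (running OOP £1,436.20).

£235.40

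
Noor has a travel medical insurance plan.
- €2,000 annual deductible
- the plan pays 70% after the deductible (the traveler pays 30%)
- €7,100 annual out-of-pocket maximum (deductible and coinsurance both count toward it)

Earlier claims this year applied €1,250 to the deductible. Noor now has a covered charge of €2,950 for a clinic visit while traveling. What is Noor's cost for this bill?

Deductible still to meet: €2,000 − €1,250 = €750.
That leaves €2,950 − €750 = €2,200 for coinsurance.
Coinsurance: €2,200 × 30% = €660.
So the traveler owes €750 + €660 = €1,410 before any cap.
Total out-of-pocket so far would be €1,250 + €1,410 = €2,660, below the €7,100 cap — no reduction.

€1,410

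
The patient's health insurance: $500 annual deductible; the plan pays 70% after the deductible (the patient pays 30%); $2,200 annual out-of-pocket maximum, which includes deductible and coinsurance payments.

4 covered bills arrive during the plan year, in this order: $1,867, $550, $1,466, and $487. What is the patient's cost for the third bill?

Claim 1 ($1,867): $500 to deductible, leaving $1,367; patient's 30% is $410.10. Cost to patient: $910.10. OOP to date $910.10.
Claim 2 ($550): 30% coinsurance on $550 = $165. Cost to patient: $165. OOP to date $1,075.10.
Claim 3 ($1,466): deductible met; 30% of $1,466 = $439.80. Patient pays $439.80; OOP now $1,514.90.

$439.80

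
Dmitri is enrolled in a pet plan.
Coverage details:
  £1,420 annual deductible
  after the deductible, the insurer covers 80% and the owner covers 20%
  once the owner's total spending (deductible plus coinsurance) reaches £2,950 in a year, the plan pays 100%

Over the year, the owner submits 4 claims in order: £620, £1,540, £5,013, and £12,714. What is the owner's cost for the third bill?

Bill 1, £620: all of it applies to the deductible. Owner pays £620; OOP now £620.
Bill 2, £1,540: £800 finishes the deductible; £740 goes to coinsurance; 20% of £740 = £148. Owner owes £948 (running OOP £1,568).
Bill 3, £5,013: deductible met; 20% of £5,013 = £1,002.60. Cost to owner: £1,002.60. OOP to date £2,570.60.

£1,002.60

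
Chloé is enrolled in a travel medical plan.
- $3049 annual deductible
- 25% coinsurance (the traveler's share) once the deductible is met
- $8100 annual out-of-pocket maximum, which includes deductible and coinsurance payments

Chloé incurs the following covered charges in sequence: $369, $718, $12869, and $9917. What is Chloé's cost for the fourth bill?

Claim 1 ($369): entire amount goes to the deductible. Traveler pays $369; OOP now $369.
Claim 2 ($718): fully absorbed by the deductible. Traveler owes $718 (running OOP $1087).
Claim 3 ($12869): $1962 finishes the deductible; $10907 goes to coinsurance; traveler's 25% is $2726.75. Cost to traveler: $4688.75. OOP to date $5775.75.
Claim 4 ($9917): 25% coinsurance on $9917 = $2479.25. Adding that to $5775.75 gives $8255, past the $8100 cap; traveler pays only $8100 − $5775.75 = $2324.25.

$2324.25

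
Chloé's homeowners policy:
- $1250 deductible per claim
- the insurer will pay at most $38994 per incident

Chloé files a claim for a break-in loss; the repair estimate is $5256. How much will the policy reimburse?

$4006

After the deductible, $5256 − $1250 = $4006 remains.
That's under the $38994 cap, so the insurer reimburses the full $4006.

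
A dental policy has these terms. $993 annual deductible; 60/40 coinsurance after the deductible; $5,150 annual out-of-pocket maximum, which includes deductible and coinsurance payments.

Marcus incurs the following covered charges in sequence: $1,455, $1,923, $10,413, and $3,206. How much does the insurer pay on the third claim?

$7,210

Claim 1 ($1,455): $993 to deductible, leaving $462; coinsurance $462 × 40% = $184.80. Patient owes $1,177.80 (running OOP $1,177.80). Plan pays $1,455 − $1,177.80 = $277.20.
Claim 2 ($1,923): 40% coinsurance on $1,923 = $769.20. Patient pays $769.20; OOP now $1,947. Plan pays $1,923 − $769.20 = $1,153.80.
Claim 3 ($10,413): deductible met; 40% of $10,413 = $4,165.20. Adding that to $1,947 gives $6,112.20, past the $5,150 cap; patient pays only $5,150 − $1,947 = $3,203. Insurer: $10,413 − $3,203 = $7,210.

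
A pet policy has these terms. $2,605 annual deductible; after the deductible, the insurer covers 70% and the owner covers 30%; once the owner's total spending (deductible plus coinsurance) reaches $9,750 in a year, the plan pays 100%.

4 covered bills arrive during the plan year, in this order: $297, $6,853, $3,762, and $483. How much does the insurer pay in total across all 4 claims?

$6,153

Claim 1 ($297): all of it applies to the deductible. Owner pays $297; OOP now $297. Plan pays $297 − $297 = $0.
Claim 2 ($6,853): $2,308 to deductible, leaving $4,545; coinsurance $4,545 × 30% = $1,363.50. Owner owes $3,671.50 (running OOP $3,968.50). Insurer: $6,853 − $3,671.50 = $3,181.50.
Claim 3 ($3,762): deductible already satisfied, so owner's share is 30% × $3,762 = $1,128.60. Owner pays $1,128.60; OOP now $5,097.10. Plan pays $3,762 − $1,128.60 = $2,633.40.
Claim 4 ($483): deductible already satisfied, so owner's share is 30% × $483 = $144.90. Owner owes $144.90 (running OOP $5,242). Plan pays $483 − $144.90 = $338.10.
Insurer total = bills − owner's total = $11,395 − $5,242 = $6,153.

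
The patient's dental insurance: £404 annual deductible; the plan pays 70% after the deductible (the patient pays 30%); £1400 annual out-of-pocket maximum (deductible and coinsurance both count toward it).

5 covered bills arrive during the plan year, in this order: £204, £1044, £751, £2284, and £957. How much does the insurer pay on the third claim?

Claim 1 — £204: all of it applies to the deductible. Cost to patient: £204. OOP to date £204. Insurer: £204 − £204 = £0.
Claim 2 — £1044: £200 to deductible, leaving £844; coinsurance £844 × 30% = £253.20. Patient pays £453.20; OOP now £657.20. Insurer: £1044 − £453.20 = £590.80.
Claim 3 — £751: deductible met; 30% of £751 = £225.30. Patient owes £225.30 (running OOP £882.50). Insurer: £751 − £225.30 = £525.70.

£525.70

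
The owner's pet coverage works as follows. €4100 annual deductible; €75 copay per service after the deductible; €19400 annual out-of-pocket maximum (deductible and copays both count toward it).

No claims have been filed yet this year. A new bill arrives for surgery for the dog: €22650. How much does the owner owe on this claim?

€4175

Nothing has been paid toward the €4100 deductible, so the first €4100 of this charge is applied there.
That leaves €22650 − €4100 = €18550 for the copay.
Copay on this service: €75.
That puts the owner's cost at €4100 + €75 = €4175 before any cap.
Year-to-date out-of-pocket becomes €0 + €4175 = €4175, still under the €19400 maximum, so no cap applies.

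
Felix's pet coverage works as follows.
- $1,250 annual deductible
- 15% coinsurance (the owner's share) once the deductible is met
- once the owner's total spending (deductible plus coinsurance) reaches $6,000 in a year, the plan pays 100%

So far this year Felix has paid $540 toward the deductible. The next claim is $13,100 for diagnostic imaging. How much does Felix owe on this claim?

Deductible still to meet: $1,250 − $540 = $710.
After the $710 deductible portion, $13,100 − $710 = $12,390 is subject to coinsurance.
Coinsurance: $12,390 × 15% = $1,858.50.
Owner responsibility before any cap: $710 + $1,858.50 = $2,568.50.
Cumulative spending $540 + $2,568.50 = $3,108.50 stays under the $6,000 maximum.

$2,568.50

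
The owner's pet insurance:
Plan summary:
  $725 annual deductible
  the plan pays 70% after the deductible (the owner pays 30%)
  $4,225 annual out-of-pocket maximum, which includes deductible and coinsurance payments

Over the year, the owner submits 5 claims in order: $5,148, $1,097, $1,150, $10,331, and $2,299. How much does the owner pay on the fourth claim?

Bill 1, $5,148: $725 to deductible, leaving $4,423; 30% of $4,423 = $1,326.90. Owner owes $2,051.90 (running OOP $2,051.90).
Bill 2, $1,097: deductible already satisfied, so owner's share is 30% × $1,097 = $329.10. Owner pays $329.10; OOP now $2,381.
Bill 3, $1,150: deductible already satisfied, so owner's share is 30% × $1,150 = $345. Owner pays $345; OOP now $2,726.
Bill 4, $10,331: 30% coinsurance on $10,331 = $3,099.30. That would push OOP to $5,825.30, over the $4,225 cap, so owner pays $4,225 − $2,726 = $1,499.

$1,499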